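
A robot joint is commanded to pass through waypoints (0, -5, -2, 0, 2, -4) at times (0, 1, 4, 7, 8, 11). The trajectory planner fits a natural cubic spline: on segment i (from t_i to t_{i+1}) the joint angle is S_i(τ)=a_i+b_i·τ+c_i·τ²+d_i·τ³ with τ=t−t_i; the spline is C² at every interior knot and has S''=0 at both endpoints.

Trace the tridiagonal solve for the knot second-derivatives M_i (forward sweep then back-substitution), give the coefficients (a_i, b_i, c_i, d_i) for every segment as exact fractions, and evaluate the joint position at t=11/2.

  seg 0: a=0 b=-9608/1635 c=0 d=1433/1635
  seg 1: a=-5 b=-5309/1635 c=1433/545 d=-5953/14715
  seg 2: a=-2 b=2626/1635 c=-1654/1635 d=1142/4905
  seg 3: a=0 b=596/327 c=1772/1635 d=-494/545
  seg 4: a=2 b=2078/1635 c=-2674/1635 d=2674/14715
S(11/2) = -2357/2180

Δ: Δ0=-5, Δ1=1, Δ2=2/3, Δ3=2, Δ4=-2
row 1: diag=8, rhs=36; c'=3/8, d'=9/2
row 2: denom=12−3·3/8=87/8; d'=(-2−3·9/2)/(87/8)=-124/87
row 3: denom=8−3·8/29=208/29; d'=(8−3·-124/87)/(208/29)=89/52
row 4: denom=8−1·29/208=1635/208; d'=(-24−1·89/52)/(1635/208)=-5348/1635
back: M4=-5348/1635
back: M3=89/52−29/208·-5348/1635=3544/1635
back: M2=-124/87−8/29·3544/1635=-3308/1635
back: M1=9/2−3/8·-3308/1635=2866/545
M: M0=0, M1=2866/545, M2=-3308/1635, M3=3544/1635, M4=-5348/1635, M5=0
seg 0: a=0, c=M0/2=0, d=(M1−M0)/(6·1)=1433/1635, b=Δ0−h0·(2M0+M1)/6=-9608/1635
seg 1: a=-5, c=M1/2=1433/545, d=(M2−M1)/(6·3)=-5953/14715, b=Δ1−h1·(2M1+M2)/6=-5309/1635
seg 2: a=-2, c=M2/2=-1654/1635, d=(M3−M2)/(6·3)=1142/4905, b=Δ2−h2·(2M2+M3)/6=2626/1635
seg 3: a=0, c=M3/2=1772/1635, d=(M4−M3)/(6·1)=-494/545, b=Δ3−h3·(2M3+M4)/6=596/327
seg 4: a=2, c=M4/2=-2674/1635, d=(M5−M4)/(6·3)=2674/14715, b=Δ4−h4·(2M4+M5)/6=2078/1635
t_q=11/2 → seg 2, τ=3/2; S=-2+2626/1635·τ+-1654/1635·τ²+1142/4905·τ³=-2357/2180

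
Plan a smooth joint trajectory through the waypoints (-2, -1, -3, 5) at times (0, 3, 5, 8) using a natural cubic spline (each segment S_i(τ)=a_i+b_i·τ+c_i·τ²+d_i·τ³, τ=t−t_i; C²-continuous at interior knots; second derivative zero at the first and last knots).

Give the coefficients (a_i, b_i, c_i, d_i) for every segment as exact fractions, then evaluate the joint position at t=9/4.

  seg 0: a=-2 b=47/48 c=0 d=-31/432
  seg 1: a=-1 b=-23/24 c=-31/48 d=5/16
  seg 2: a=-3 b=5/24 c=59/48 d=-59/432
S(9/4) = -629/1024

Δ: Δ0=1/3, Δ1=-1, Δ2=8/3
row 1: diag=10, rhs=-8; c'=1/5, d'=-4/5
row 2: denom=10−2·1/5=48/5; d'=(22−2·-4/5)/(48/5)=59/24
back: M2=59/24
back: M1=-4/5−1/5·59/24=-31/24
M: M0=0, M1=-31/24, M2=59/24, M3=0
seg 0: a=-2, c=M0/2=0, d=(M1−M0)/(6·3)=-31/432, b=Δ0−h0·(2M0+M1)/6=47/48
seg 1: a=-1, c=M1/2=-31/48, d=(M2−M1)/(6·2)=5/16, b=Δ1−h1·(2M1+M2)/6=-23/24
seg 2: a=-3, c=M2/2=59/48, d=(M3−M2)/(6·3)=-59/432, b=Δ2−h2·(2M2+M3)/6=5/24
t_q=9/4 → seg 0, τ=9/4; S=-2+47/48·τ+0·τ²+-31/432·τ³=-629/1024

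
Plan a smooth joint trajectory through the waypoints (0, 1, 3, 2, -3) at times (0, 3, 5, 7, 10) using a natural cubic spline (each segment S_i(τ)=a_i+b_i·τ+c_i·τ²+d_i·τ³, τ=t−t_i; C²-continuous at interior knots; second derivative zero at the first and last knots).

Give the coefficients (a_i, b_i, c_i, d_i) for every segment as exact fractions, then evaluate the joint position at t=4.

  seg 0: a=0 b=1/60 c=0 d=19/540
  seg 1: a=1 b=29/30 c=19/60 d=-3/20
  seg 2: a=3 b=13/30 c=-7/12 d=7/120
  seg 3: a=2 b=-6/5 c=-7/30 d=7/270
S(4) = 32/15

Δ: Δ0=1/3, Δ1=1, Δ2=-1/2, Δ3=-5/3
row 1: diag=10, rhs=4; c'=1/5, d'=2/5
row 2: denom=8−2·1/5=38/5; d'=(-9−2·2/5)/(38/5)=-49/38
row 3: denom=10−2·5/19=180/19; d'=(-7−2·-49/38)/(180/19)=-7/15
back: M3=-7/15
back: M2=-49/38−5/19·-7/15=-7/6
back: M1=2/5−1/5·-7/6=19/30
M: M0=0, M1=19/30, M2=-7/6, M3=-7/15, M4=0
seg 0: a=0, c=M0/2=0, d=(M1−M0)/(6·3)=19/540, b=Δ0−h0·(2M0+M1)/6=1/60
seg 1: a=1, c=M1/2=19/60, d=(M2−M1)/(6·2)=-3/20, b=Δ1−h1·(2M1+M2)/6=29/30
seg 2: a=3, c=M2/2=-7/12, d=(M3−M2)/(6·2)=7/120, b=Δ2−h2·(2M2+M3)/6=13/30
seg 3: a=2, c=M3/2=-7/30, d=(M4−M3)/(6·3)=7/270, b=Δ3−h3·(2M3+M4)/6=-6/5
t_q=4 → seg 1, τ=1; S=1+29/30·τ+19/60·τ²+-3/20·τ³=32/15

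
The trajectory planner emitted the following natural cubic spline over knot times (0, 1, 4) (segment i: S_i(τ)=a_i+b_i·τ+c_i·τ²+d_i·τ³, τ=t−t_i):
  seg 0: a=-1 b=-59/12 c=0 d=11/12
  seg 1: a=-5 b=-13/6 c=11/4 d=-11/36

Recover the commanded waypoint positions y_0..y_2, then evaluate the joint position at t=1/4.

y_0=-1 y_1=-5 y_2=5
S(1/4) = -567/256

y_0 = S_0(0) = a_0 = -1
y_1 = S_1(0) = a_1 = -5
y_2 = S_1(3) = 5
t_q=1/4 is in segment 0 (τ=1/4); S_0(τ)=-567/256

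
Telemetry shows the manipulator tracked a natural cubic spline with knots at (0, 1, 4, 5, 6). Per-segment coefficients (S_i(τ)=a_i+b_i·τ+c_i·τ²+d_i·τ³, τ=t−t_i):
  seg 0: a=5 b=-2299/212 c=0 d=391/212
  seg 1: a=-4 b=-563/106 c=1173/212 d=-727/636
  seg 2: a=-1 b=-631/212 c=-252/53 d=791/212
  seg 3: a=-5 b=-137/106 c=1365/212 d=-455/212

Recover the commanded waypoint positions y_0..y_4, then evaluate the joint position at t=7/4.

y_0 = S_0(0) = a_0 = 5
y_1 = S_1(0) = a_1 = -4
y_2 = S_2(0) = a_2 = -1
y_3 = S_3(0) = a_3 = -5
y_4 = S_3(1) = -2
t_q=7/4 is in segment 1 (τ=3/4); S_1(τ)=-72635/13568

y_0=5 y_1=-4 y_2=-1 y_3=-5 y_4=-2
S(7/4) = -72635/13568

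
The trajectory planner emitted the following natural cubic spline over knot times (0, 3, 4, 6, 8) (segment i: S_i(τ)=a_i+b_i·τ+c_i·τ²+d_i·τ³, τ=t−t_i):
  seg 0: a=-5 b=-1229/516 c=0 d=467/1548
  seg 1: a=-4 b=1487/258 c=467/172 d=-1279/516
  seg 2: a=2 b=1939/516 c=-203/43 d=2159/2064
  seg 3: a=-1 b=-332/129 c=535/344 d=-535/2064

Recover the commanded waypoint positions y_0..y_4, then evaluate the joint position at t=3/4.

y_0 = S_0(0) = a_0 = -5
y_1 = S_1(0) = a_1 = -4
y_2 = S_2(0) = a_2 = 2
y_3 = S_3(0) = a_3 = -1
y_4 = S_3(2) = -2
t_q=3/4 is in segment 0 (τ=3/4); S_0(τ)=-73303/11008

y_0=-5 y_1=-4 y_2=2 y_3=-1 y_4=-2
S(3/4) = -73303/11008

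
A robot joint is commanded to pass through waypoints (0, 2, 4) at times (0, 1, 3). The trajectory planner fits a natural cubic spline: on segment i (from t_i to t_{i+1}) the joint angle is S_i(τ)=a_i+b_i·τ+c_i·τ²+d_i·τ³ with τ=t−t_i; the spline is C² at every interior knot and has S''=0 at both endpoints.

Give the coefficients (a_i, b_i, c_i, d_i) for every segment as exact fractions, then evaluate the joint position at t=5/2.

Δ: Δ0=2, Δ1=1
row 1: diag=6, rhs=-6; c'=1/3, d'=-1
back: M1=-1
M: M0=0, M1=-1, M2=0
seg 0: a=0, c=M0/2=0, d=(M1−M0)/(6·1)=-1/6, b=Δ0−h0·(2M0+M1)/6=13/6
seg 1: a=2, c=M1/2=-1/2, d=(M2−M1)/(6·2)=1/12, b=Δ1−h1·(2M1+M2)/6=5/3
t_q=5/2 → seg 1, τ=3/2; S=2+5/3·τ+-1/2·τ²+1/12·τ³=117/32

  seg 0: a=0 b=13/6 c=0 d=-1/6
  seg 1: a=2 b=5/3 c=-1/2 d=1/12
S(5/2) = 117/32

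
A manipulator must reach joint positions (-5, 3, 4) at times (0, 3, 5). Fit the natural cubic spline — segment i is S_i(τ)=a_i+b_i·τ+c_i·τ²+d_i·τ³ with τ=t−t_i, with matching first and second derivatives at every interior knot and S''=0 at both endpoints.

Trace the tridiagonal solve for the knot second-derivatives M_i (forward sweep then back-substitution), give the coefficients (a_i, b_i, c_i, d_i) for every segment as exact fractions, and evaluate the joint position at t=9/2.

Δ: Δ0=8/3, Δ1=1/2
row 1: diag=10, rhs=-13; c'=1/5, d'=-13/10
back: M1=-13/10
M: M0=0, M1=-13/10, M2=0
seg 0: a=-5, c=M0/2=0, d=(M1−M0)/(6·3)=-13/180, b=Δ0−h0·(2M0+M1)/6=199/60
seg 1: a=3, c=M1/2=-13/20, d=(M2−M1)/(6·2)=13/120, b=Δ1−h1·(2M1+M2)/6=41/30
t_q=9/2 → seg 1, τ=3/2; S=3+41/30·τ+-13/20·τ²+13/120·τ³=253/64

  seg 0: a=-5 b=199/60 c=0 d=-13/180
  seg 1: a=3 b=41/30 c=-13/20 d=13/120
S(9/2) = 253/64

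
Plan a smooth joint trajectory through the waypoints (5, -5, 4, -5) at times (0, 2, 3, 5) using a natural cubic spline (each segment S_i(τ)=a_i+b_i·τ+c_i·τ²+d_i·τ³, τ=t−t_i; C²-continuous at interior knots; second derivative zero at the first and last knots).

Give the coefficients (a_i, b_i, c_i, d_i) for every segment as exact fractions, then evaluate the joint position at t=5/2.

  seg 0: a=5 b=-74/7 c=0 d=39/28
  seg 1: a=-5 b=43/7 c=117/14 d=-11/2
  seg 2: a=4 b=89/14 c=-57/7 d=19/14
S(5/2) = -59/112

Δ: Δ0=-5, Δ1=9, Δ2=-9/2
row 1: diag=6, rhs=84; c'=1/6, d'=14
row 2: denom=6−1·1/6=35/6; d'=(-81−1·14)/(35/6)=-114/7
back: M2=-114/7
back: M1=14−1/6·-114/7=117/7
M: M0=0, M1=117/7, M2=-114/7, M3=0
seg 0: a=5, c=M0/2=0, d=(M1−M0)/(6·2)=39/28, b=Δ0−h0·(2M0+M1)/6=-74/7
seg 1: a=-5, c=M1/2=117/14, d=(M2−M1)/(6·1)=-11/2, b=Δ1−h1·(2M1+M2)/6=43/7
seg 2: a=4, c=M2/2=-57/7, d=(M3−M2)/(6·2)=19/14, b=Δ2−h2·(2M2+M3)/6=89/14
t_q=5/2 → seg 1, τ=1/2; S=-5+43/7·τ+117/14·τ²+-11/2·τ³=-59/112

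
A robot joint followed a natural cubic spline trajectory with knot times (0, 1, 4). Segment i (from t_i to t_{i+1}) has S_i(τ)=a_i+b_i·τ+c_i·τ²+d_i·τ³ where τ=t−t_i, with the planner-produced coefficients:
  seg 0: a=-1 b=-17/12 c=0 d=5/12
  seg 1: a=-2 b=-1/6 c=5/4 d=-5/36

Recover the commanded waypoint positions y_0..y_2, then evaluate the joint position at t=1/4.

y_0=-1 y_1=-2 y_2=5
S(1/4) = -345/256

y_0 = S_0(0) = a_0 = -1
y_1 = S_1(0) = a_1 = -2
y_2 = S_1(3) = 5
t_q=1/4 is in segment 0 (τ=1/4); S_0(τ)=-345/256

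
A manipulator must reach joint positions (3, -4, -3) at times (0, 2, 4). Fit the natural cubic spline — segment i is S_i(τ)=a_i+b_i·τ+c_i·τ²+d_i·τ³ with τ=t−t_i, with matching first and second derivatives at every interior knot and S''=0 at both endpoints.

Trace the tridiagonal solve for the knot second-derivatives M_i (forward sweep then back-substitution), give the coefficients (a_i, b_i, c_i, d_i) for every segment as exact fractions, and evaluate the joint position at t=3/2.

  seg 0: a=3 b=-9/2 c=0 d=1/4
  seg 1: a=-4 b=-3/2 c=3/2 d=-1/4
S(3/2) = -93/32

Δ: Δ0=-7/2, Δ1=1/2
row 1: diag=8, rhs=24; c'=1/4, d'=3
back: M1=3
M: M0=0, M1=3, M2=0
seg 0: a=3, c=M0/2=0, d=(M1−M0)/(6·2)=1/4, b=Δ0−h0·(2M0+M1)/6=-9/2
seg 1: a=-4, c=M1/2=3/2, d=(M2−M1)/(6·2)=-1/4, b=Δ1−h1·(2M1+M2)/6=-3/2
t_q=3/2 → seg 0, τ=3/2; S=3+-9/2·τ+0·τ²+1/4·τ³=-93/32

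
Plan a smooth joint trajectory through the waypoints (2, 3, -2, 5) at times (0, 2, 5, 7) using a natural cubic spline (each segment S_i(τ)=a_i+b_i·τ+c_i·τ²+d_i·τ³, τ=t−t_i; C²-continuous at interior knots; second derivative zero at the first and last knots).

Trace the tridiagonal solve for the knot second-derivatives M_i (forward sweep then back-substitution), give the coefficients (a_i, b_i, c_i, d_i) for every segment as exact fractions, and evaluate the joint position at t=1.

  seg 0: a=2 b=719/546 c=0 d=-223/1092
  seg 1: a=3 b=-619/546 c=-223/182 d=22/63
  seg 2: a=-2 b=515/546 c=349/182 d=-349/1092
S(1) = 1133/364

Δ: Δ0=1/2, Δ1=-5/3, Δ2=7/2
row 1: diag=10, rhs=-13; c'=3/10, d'=-13/10
row 2: denom=10−3·3/10=91/10; d'=(31−3·-13/10)/(91/10)=349/91
back: M2=349/91
back: M1=-13/10−3/10·349/91=-223/91
M: M0=0, M1=-223/91, M2=349/91, M3=0
seg 0: a=2, c=M0/2=0, d=(M1−M0)/(6·2)=-223/1092, b=Δ0−h0·(2M0+M1)/6=719/546
seg 1: a=3, c=M1/2=-223/182, d=(M2−M1)/(6·3)=22/63, b=Δ1−h1·(2M1+M2)/6=-619/546
seg 2: a=-2, c=M2/2=349/182, d=(M3−M2)/(6·2)=-349/1092, b=Δ2−h2·(2M2+M3)/6=515/546
t_q=1 → seg 0, τ=1; S=2+719/546·τ+0·τ²+-223/1092·τ³=1133/364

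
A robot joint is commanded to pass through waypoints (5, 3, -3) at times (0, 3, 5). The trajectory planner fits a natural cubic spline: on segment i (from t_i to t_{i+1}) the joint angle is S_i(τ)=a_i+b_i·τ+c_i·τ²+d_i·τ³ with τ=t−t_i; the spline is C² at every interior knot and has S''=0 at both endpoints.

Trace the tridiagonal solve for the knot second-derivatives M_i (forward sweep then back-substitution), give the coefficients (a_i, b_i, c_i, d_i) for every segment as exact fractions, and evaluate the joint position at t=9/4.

  seg 0: a=5 b=1/30 c=0 d=-7/90
  seg 1: a=3 b=-31/15 c=-7/10 d=7/60
S(9/4) = 2681/640

Δ: Δ0=-2/3, Δ1=-3
row 1: diag=10, rhs=-14; c'=1/5, d'=-7/5
back: M1=-7/5
M: M0=0, M1=-7/5, M2=0
seg 0: a=5, c=M0/2=0, d=(M1−M0)/(6·3)=-7/90, b=Δ0−h0·(2M0+M1)/6=1/30
seg 1: a=3, c=M1/2=-7/10, d=(M2−M1)/(6·2)=7/60, b=Δ1−h1·(2M1+M2)/6=-31/15
t_q=9/4 → seg 0, τ=9/4; S=5+1/30·τ+0·τ²+-7/90·τ³=2681/640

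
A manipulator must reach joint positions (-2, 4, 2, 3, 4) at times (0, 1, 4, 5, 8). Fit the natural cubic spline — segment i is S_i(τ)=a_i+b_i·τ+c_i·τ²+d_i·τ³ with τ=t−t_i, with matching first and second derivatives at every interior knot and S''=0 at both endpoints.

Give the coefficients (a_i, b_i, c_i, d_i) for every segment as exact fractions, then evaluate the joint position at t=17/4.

Δ: Δ0=6, Δ1=-2/3, Δ2=1, Δ3=1/3
row 1: diag=8, rhs=-40; c'=3/8, d'=-5
row 2: denom=8−3·3/8=55/8; d'=(10−3·-5)/(55/8)=40/11
row 3: denom=8−1·8/55=432/55; d'=(-4−1·40/11)/(432/55)=-35/36
back: M3=-35/36
back: M2=40/11−8/55·-35/36=34/9
back: M1=-5−3/8·34/9=-77/12
M: M0=0, M1=-77/12, M2=34/9, M3=-35/36, M4=0
seg 0: a=-2, c=M0/2=0, d=(M1−M0)/(6·1)=-77/72, b=Δ0−h0·(2M0+M1)/6=509/72
seg 1: a=4, c=M1/2=-77/24, d=(M2−M1)/(6·3)=367/648, b=Δ1−h1·(2M1+M2)/6=139/36
seg 2: a=2, c=M2/2=17/9, d=(M3−M2)/(6·1)=-19/24, b=Δ2−h2·(2M2+M3)/6=-7/72
seg 3: a=3, c=M3/2=-35/72, d=(M4−M3)/(6·3)=35/648, b=Δ3−h3·(2M3+M4)/6=47/36
t_q=17/4 → seg 2, τ=1/4; S=2+-7/72·τ+17/9·τ²+-19/24·τ³=3197/1536

  seg 0: a=-2 b=509/72 c=0 d=-77/72
  seg 1: a=4 b=139/36 c=-77/24 d=367/648
  seg 2: a=2 b=-7/72 c=17/9 d=-19/24
  seg 3: a=3 b=47/36 c=-35/72 d=35/648
S(17/4) = 3197/1536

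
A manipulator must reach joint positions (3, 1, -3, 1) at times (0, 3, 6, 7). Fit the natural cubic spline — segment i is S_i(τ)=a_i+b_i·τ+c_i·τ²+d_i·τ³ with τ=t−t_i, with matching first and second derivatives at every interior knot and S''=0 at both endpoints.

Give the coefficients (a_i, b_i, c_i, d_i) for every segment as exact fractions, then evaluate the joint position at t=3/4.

Δ: Δ0=-2/3, Δ1=-4/3, Δ2=4
row 1: diag=12, rhs=-4; c'=1/4, d'=-1/3
row 2: denom=8−3·1/4=29/4; d'=(32−3·-1/3)/(29/4)=132/29
back: M2=132/29
back: M1=-1/3−1/4·132/29=-128/87
M: M0=0, M1=-128/87, M2=132/29, M3=0
seg 0: a=3, c=M0/2=0, d=(M1−M0)/(6·3)=-64/783, b=Δ0−h0·(2M0+M1)/6=2/29
seg 1: a=1, c=M1/2=-64/87, d=(M2−M1)/(6·3)=262/783, b=Δ1−h1·(2M1+M2)/6=-62/29
seg 2: a=-3, c=M2/2=66/29, d=(M3−M2)/(6·1)=-22/29, b=Δ2−h2·(2M2+M3)/6=72/29
t_q=3/4 → seg 0, τ=3/4; S=3+2/29·τ+0·τ²+-64/783·τ³=175/58

  seg 0: a=3 b=2/29 c=0 d=-64/783
  seg 1: a=1 b=-62/29 c=-64/87 d=262/783
  seg 2: a=-3 b=72/29 c=66/29 d=-22/29
S(3/4) = 175/58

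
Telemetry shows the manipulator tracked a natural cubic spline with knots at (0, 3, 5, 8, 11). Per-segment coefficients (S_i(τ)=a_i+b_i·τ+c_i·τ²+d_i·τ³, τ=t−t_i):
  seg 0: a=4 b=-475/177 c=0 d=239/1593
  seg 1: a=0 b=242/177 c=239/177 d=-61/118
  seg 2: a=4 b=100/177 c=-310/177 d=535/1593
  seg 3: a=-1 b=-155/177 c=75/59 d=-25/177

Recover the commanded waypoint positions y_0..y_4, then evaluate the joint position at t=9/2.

y_0 = S_0(0) = a_0 = 4
y_1 = S_1(0) = a_1 = 0
y_2 = S_2(0) = a_2 = 4
y_3 = S_3(0) = a_3 = -1
y_4 = S_3(3) = 4
t_q=9/2 is in segment 1 (τ=3/2); S_1(τ)=3157/944

y_0=4 y_1=0 y_2=4 y_3=-1 y_4=4
S(9/2) = 3157/944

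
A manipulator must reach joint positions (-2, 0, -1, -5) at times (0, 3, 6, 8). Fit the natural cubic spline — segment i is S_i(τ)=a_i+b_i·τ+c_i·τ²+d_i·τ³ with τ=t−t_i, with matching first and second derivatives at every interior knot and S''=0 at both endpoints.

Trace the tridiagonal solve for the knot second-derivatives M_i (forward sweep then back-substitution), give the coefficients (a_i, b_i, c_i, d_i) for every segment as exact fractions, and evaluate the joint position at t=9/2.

Δ: Δ0=2/3, Δ1=-1/3, Δ2=-2
row 1: diag=12, rhs=-6; c'=1/4, d'=-1/2
row 2: denom=10−3·1/4=37/4; d'=(-10−3·-1/2)/(37/4)=-34/37
back: M2=-34/37
back: M1=-1/2−1/4·-34/37=-10/37
M: M0=0, M1=-10/37, M2=-34/37, M3=0
seg 0: a=-2, c=M0/2=0, d=(M1−M0)/(6·3)=-5/333, b=Δ0−h0·(2M0+M1)/6=89/111
seg 1: a=0, c=M1/2=-5/37, d=(M2−M1)/(6·3)=-4/111, b=Δ1−h1·(2M1+M2)/6=44/111
seg 2: a=-1, c=M2/2=-17/37, d=(M3−M2)/(6·2)=17/222, b=Δ2−h2·(2M2+M3)/6=-154/111
t_q=9/2 → seg 1, τ=3/2; S=0+44/111·τ+-5/37·τ²+-4/111·τ³=25/148

  seg 0: a=-2 b=89/111 c=0 d=-5/333
  seg 1: a=0 b=44/111 c=-5/37 d=-4/111
  seg 2: a=-1 b=-154/111 c=-17/37 d=17/222
S(9/2) = 25/148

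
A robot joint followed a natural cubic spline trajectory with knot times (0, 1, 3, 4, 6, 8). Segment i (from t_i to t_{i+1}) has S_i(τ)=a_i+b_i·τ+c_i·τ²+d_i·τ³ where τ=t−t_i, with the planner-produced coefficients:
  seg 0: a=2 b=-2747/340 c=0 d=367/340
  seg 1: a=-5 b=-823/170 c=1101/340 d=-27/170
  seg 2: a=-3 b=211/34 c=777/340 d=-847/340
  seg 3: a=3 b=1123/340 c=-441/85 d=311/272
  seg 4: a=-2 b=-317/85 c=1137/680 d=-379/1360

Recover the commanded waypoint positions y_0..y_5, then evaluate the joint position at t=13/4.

y_0=2 y_1=-5 y_2=-3 y_3=3 y_4=-2 y_5=-5
S(13/4) = -29259/21760

y_0 = S_0(0) = a_0 = 2
y_1 = S_1(0) = a_1 = -5
y_2 = S_2(0) = a_2 = -3
y_3 = S_3(0) = a_3 = 3
y_4 = S_4(0) = a_4 = -2
y_5 = S_4(2) = -5
t_q=13/4 is in segment 2 (τ=1/4); S_2(τ)=-29259/21760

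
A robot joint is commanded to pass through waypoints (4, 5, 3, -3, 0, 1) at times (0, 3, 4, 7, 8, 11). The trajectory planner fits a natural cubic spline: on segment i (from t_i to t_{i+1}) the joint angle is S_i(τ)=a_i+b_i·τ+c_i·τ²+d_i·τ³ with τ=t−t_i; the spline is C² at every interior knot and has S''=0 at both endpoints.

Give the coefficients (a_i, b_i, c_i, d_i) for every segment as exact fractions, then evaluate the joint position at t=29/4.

  seg 0: a=4 b=419/377 c=0 d=-880/10179
  seg 1: a=5 b=-461/377 c=-880/1131 d=1/1131
  seg 2: a=3 b=-3140/1131 c=-877/1131 d=121/351
  seg 3: a=-3 b=2125/1131 c=2632/1131 d=-1364/1131
  seg 4: a=0 b=1099/377 c=-1460/1131 d=1460/10179
S(29/4) = -14499/6032

Δ: Δ0=1/3, Δ1=-2, Δ2=-2, Δ3=3, Δ4=1/3
row 1: diag=8, rhs=-14; c'=1/8, d'=-7/4
row 2: denom=8−1·1/8=63/8; d'=(0−1·-7/4)/(63/8)=2/9
row 3: denom=8−3·8/21=48/7; d'=(30−3·2/9)/(48/7)=77/18
row 4: denom=8−1·7/48=377/48; d'=(-16−1·77/18)/(377/48)=-2920/1131
back: M4=-2920/1131
back: M3=77/18−7/48·-2920/1131=5264/1131
back: M2=2/9−8/21·5264/1131=-1754/1131
back: M1=-7/4−1/8·-1754/1131=-1760/1131
M: M0=0, M1=-1760/1131, M2=-1754/1131, M3=5264/1131, M4=-2920/1131, M5=0
seg 0: a=4, c=M0/2=0, d=(M1−M0)/(6·3)=-880/10179, b=Δ0−h0·(2M0+M1)/6=419/377
seg 1: a=5, c=M1/2=-880/1131, d=(M2−M1)/(6·1)=1/1131, b=Δ1−h1·(2M1+M2)/6=-461/377
seg 2: a=3, c=M2/2=-877/1131, d=(M3−M2)/(6·3)=121/351, b=Δ2−h2·(2M2+M3)/6=-3140/1131
seg 3: a=-3, c=M3/2=2632/1131, d=(M4−M3)/(6·1)=-1364/1131, b=Δ3−h3·(2M3+M4)/6=2125/1131
seg 4: a=0, c=M4/2=-1460/1131, d=(M5−M4)/(6·3)=1460/10179, b=Δ4−h4·(2M4+M5)/6=1099/377
t_q=29/4 → seg 3, τ=1/4; S=-3+2125/1131·τ+2632/1131·τ²+-1364/1131·τ³=-14499/6032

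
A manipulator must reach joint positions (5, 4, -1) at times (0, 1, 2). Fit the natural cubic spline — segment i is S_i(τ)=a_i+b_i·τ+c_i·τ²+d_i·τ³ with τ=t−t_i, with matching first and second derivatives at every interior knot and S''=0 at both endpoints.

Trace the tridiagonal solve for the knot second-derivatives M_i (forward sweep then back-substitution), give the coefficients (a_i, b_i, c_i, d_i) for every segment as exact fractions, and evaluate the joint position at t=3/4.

  seg 0: a=5 b=0 c=0 d=-1
  seg 1: a=4 b=-3 c=-3 d=1
S(3/4) = 293/64

Δ: Δ0=-1, Δ1=-5
row 1: diag=4, rhs=-24; c'=1/4, d'=-6
back: M1=-6
M: M0=0, M1=-6, M2=0
seg 0: a=5, c=M0/2=0, d=(M1−M0)/(6·1)=-1, b=Δ0−h0·(2M0+M1)/6=0
seg 1: a=4, c=M1/2=-3, d=(M2−M1)/(6·1)=1, b=Δ1−h1·(2M1+M2)/6=-3
t_q=3/4 → seg 0, τ=3/4; S=5+0·τ+0·τ²+-1·τ³=293/64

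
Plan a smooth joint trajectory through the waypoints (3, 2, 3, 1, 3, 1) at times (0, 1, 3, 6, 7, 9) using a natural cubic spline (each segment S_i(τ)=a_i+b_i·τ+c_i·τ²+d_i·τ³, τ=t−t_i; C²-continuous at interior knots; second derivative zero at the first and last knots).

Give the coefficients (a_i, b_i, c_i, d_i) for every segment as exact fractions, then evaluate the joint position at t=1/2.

  seg 0: a=3 b=-9467/6924 c=0 d=2543/6924
  seg 1: a=2 b=-919/3462 c=2543/2308 d=-4979/13848
  seg 2: a=3 b=-299/1731 c=-609/577 d=514/1731
  seg 3: a=1 b=2617/1731 c=933/577 d=-1954/1731
  seg 4: a=3 b=2353/1731 c=-1021/577 d=1021/3462
S(1/2) = 43617/18464

Δ: Δ0=-1, Δ1=1/2, Δ2=-2/3, Δ3=2, Δ4=-1
row 1: diag=6, rhs=9; c'=1/3, d'=3/2
row 2: denom=10−2·1/3=28/3; d'=(-7−2·3/2)/(28/3)=-15/14
row 3: denom=8−3·9/28=197/28; d'=(16−3·-15/14)/(197/28)=538/197
row 4: denom=6−1·28/197=1154/197; d'=(-18−1·538/197)/(1154/197)=-2042/577
back: M4=-2042/577
back: M3=538/197−28/197·-2042/577=1866/577
back: M2=-15/14−9/28·1866/577=-1218/577
back: M1=3/2−1/3·-1218/577=2543/1154
M: M0=0, M1=2543/1154, M2=-1218/577, M3=1866/577, M4=-2042/577, M5=0
seg 0: a=3, c=M0/2=0, d=(M1−M0)/(6·1)=2543/6924, b=Δ0−h0·(2M0+M1)/6=-9467/6924
seg 1: a=2, c=M1/2=2543/2308, d=(M2−M1)/(6·2)=-4979/13848, b=Δ1−h1·(2M1+M2)/6=-919/3462
seg 2: a=3, c=M2/2=-609/577, d=(M3−M2)/(6·3)=514/1731, b=Δ2−h2·(2M2+M3)/6=-299/1731
seg 3: a=1, c=M3/2=933/577, d=(M4−M3)/(6·1)=-1954/1731, b=Δ3−h3·(2M3+M4)/6=2617/1731
seg 4: a=3, c=M4/2=-1021/577, d=(M5−M4)/(6·2)=1021/3462, b=Δ4−h4·(2M4+M5)/6=2353/1731
t_q=1/2 → seg 0, τ=1/2; S=3+-9467/6924·τ+0·τ²+2543/6924·τ³=43617/18464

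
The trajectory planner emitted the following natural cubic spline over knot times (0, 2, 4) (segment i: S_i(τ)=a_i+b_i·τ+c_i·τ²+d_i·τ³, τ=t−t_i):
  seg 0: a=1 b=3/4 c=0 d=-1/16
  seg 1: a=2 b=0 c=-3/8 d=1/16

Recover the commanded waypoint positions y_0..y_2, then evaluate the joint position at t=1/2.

y_0 = S_0(0) = a_0 = 1
y_1 = S_1(0) = a_1 = 2
y_2 = S_1(2) = 1
t_q=1/2 is in segment 0 (τ=1/2); S_0(τ)=175/128

y_0=1 y_1=2 y_2=1
S(1/2) = 175/128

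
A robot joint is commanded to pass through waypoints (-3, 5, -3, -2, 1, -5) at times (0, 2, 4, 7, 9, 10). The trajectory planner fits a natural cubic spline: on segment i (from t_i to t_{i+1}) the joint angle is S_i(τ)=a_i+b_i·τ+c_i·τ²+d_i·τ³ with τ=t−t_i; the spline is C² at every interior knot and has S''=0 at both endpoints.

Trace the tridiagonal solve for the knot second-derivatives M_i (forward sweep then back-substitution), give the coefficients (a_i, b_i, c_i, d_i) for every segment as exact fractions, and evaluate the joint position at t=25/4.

Δ: Δ0=4, Δ1=-4, Δ2=1/3, Δ3=3/2, Δ4=-6
row 1: diag=8, rhs=-48; c'=1/4, d'=-6
row 2: denom=10−2·1/4=19/2; d'=(26−2·-6)/(19/2)=4
row 3: denom=10−3·6/19=172/19; d'=(7−3·4)/(172/19)=-95/172
row 4: denom=6−2·19/86=239/43; d'=(-45−2·-95/172)/(239/43)=-3775/478
back: M4=-3775/478
back: M3=-95/172−19/86·-3775/478=285/239
back: M2=4−6/19·285/239=866/239
back: M1=-6−1/4·866/239=-3301/478
M: M0=0, M1=-3301/478, M2=866/239, M3=285/239, M4=-3775/478, M5=0
seg 0: a=-3, c=M0/2=0, d=(M1−M0)/(6·2)=-3301/5736, b=Δ0−h0·(2M0+M1)/6=9037/1434
seg 1: a=5, c=M1/2=-3301/956, d=(M2−M1)/(6·2)=5033/5736, b=Δ1−h1·(2M1+M2)/6=-433/717
seg 2: a=-3, c=M2/2=433/239, d=(M3−M2)/(6·3)=-581/4302, b=Δ2−h2·(2M2+M3)/6=-5573/1434
seg 3: a=-2, c=M3/2=285/478, d=(M4−M3)/(6·2)=-4345/5736, b=Δ3−h3·(2M3+M4)/6=2393/717
seg 4: a=1, c=M4/2=-3775/956, d=(M5−M4)/(6·1)=3775/2868, b=Δ4−h4·(2M4+M5)/6=-4829/1434
t_q=25/4 → seg 2, τ=9/4; S=-3+-5573/1434·τ+433/239·τ²+-581/4302·τ³=-125757/30592

  seg 0: a=-3 b=9037/1434 c=0 d=-3301/5736
  seg 1: a=5 b=-433/717 c=-3301/956 d=5033/5736
  seg 2: a=-3 b=-5573/1434 c=433/239 d=-581/4302
  seg 3: a=-2 b=2393/717 c=285/478 d=-4345/5736
  seg 4: a=1 b=-4829/1434 c=-3775/956 d=3775/2868
S(25/4) = -125757/30592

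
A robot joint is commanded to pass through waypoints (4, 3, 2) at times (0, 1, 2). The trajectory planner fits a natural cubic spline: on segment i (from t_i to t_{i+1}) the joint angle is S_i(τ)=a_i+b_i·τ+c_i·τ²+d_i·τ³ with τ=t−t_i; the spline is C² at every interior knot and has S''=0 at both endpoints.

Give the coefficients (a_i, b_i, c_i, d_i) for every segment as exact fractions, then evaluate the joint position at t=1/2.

  seg 0: a=4 b=-1 c=0 d=0
  seg 1: a=3 b=-1 c=0 d=0
S(1/2) = 7/2

Δ: Δ0=-1, Δ1=-1
row 1: diag=4, rhs=0; c'=1/4, d'=0
back: M1=0
M: M0=0, M1=0, M2=0
seg 0: a=4, c=M0/2=0, d=(M1−M0)/(6·1)=0, b=Δ0−h0·(2M0+M1)/6=-1
seg 1: a=3, c=M1/2=0, d=(M2−M1)/(6·1)=0, b=Δ1−h1·(2M1+M2)/6=-1
t_q=1/2 → seg 0, τ=1/2; S=4+-1·τ+0·τ²+0·τ³=7/2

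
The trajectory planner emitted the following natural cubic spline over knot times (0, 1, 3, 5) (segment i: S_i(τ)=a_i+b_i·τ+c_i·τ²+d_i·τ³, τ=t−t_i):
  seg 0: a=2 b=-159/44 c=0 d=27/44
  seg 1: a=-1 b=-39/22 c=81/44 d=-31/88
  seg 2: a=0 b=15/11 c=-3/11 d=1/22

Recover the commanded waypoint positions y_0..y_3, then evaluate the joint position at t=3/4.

y_0 = S_0(0) = a_0 = 2
y_1 = S_1(0) = a_1 = -1
y_2 = S_2(0) = a_2 = 0
y_3 = S_2(2) = 2
t_q=3/4 is in segment 0 (τ=3/4); S_0(τ)=-1271/2816

y_0=2 y_1=-1 y_2=0 y_3=2
S(3/4) = -1271/2816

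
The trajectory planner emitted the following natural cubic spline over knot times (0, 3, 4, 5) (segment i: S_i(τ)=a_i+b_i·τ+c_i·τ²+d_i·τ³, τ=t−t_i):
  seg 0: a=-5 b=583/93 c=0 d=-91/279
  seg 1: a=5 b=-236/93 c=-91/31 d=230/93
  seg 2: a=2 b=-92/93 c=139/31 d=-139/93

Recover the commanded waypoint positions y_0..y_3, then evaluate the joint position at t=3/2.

y_0=-5 y_1=5 y_2=2 y_3=4
S(3/2) = 819/248

y_0 = S_0(0) = a_0 = -5
y_1 = S_1(0) = a_1 = 5
y_2 = S_2(0) = a_2 = 2
y_3 = S_2(1) = 4
t_q=3/2 is in segment 0 (τ=3/2); S_0(τ)=819/248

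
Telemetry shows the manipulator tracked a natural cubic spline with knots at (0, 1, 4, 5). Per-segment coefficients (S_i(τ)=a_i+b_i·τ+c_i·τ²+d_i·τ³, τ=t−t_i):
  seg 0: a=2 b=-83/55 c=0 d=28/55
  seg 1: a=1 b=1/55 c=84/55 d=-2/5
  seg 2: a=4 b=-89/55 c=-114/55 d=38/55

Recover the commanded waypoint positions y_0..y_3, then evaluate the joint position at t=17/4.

y_0=2 y_1=1 y_2=4 y_3=1
S(17/4) = 6119/1760

y_0 = S_0(0) = a_0 = 2
y_1 = S_1(0) = a_1 = 1
y_2 = S_2(0) = a_2 = 4
y_3 = S_2(1) = 1
t_q=17/4 is in segment 2 (τ=1/4); S_2(τ)=6119/1760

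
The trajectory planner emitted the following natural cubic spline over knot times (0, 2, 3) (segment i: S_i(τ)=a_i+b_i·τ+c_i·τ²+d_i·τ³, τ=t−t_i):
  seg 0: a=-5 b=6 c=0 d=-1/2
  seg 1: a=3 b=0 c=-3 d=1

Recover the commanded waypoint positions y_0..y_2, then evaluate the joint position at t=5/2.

y_0 = S_0(0) = a_0 = -5
y_1 = S_1(0) = a_1 = 3
y_2 = S_1(1) = 1
t_q=5/2 is in segment 1 (τ=1/2); S_1(τ)=19/8

y_0=-5 y_1=3 y_2=1
S(5/2) = 19/8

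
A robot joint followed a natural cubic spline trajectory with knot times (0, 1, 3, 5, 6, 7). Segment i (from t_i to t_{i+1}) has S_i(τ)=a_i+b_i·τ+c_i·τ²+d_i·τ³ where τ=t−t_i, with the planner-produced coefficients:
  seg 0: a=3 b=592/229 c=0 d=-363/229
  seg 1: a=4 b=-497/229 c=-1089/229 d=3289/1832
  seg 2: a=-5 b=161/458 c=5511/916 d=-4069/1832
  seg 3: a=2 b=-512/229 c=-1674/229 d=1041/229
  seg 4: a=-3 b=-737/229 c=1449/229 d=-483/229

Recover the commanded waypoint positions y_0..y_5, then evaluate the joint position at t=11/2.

y_0=3 y_1=4 y_2=-5 y_3=2 y_4=-3 y_5=-2
S(11/2) = -691/1832

y_0 = S_0(0) = a_0 = 3
y_1 = S_1(0) = a_1 = 4
y_2 = S_2(0) = a_2 = -5
y_3 = S_3(0) = a_3 = 2
y_4 = S_4(0) = a_4 = -3
y_5 = S_4(1) = -2
t_q=11/2 is in segment 3 (τ=1/2); S_3(τ)=-691/1832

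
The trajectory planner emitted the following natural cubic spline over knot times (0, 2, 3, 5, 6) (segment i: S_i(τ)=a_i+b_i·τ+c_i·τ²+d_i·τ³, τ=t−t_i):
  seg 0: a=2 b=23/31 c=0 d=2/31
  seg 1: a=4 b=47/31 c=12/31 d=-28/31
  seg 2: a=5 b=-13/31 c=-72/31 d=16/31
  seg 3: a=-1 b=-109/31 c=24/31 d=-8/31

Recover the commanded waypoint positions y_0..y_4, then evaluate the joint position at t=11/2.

y_0 = S_0(0) = a_0 = 2
y_1 = S_1(0) = a_1 = 4
y_2 = S_2(0) = a_2 = 5
y_3 = S_3(0) = a_3 = -1
y_4 = S_3(1) = -4
t_q=11/2 is in segment 3 (τ=1/2); S_3(τ)=-161/62

y_0=2 y_1=4 y_2=5 y_3=-1 y_4=-4
S(11/2) = -161/62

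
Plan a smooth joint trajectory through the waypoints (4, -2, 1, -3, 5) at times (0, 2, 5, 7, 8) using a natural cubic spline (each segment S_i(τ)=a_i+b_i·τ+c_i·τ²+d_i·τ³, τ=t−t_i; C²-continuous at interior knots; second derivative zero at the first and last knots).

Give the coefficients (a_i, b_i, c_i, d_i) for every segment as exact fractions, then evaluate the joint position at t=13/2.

  seg 0: a=4 b=-1097/253 c=0 d=169/506
  seg 1: a=-2 b=-83/253 c=507/253 d=-395/759
  seg 2: a=1 b=-596/253 c=-678/253 d=723/506
  seg 3: a=-3 b=1030/253 c=1491/253 d=-497/253
S(13/2) = -15143/4048

Δ: Δ0=-3, Δ1=1, Δ2=-2, Δ3=8
row 1: diag=10, rhs=24; c'=3/10, d'=12/5
row 2: denom=10−3·3/10=91/10; d'=(-18−3·12/5)/(91/10)=-36/13
row 3: denom=6−2·20/91=506/91; d'=(60−2·-36/13)/(506/91)=2982/253
back: M3=2982/253
back: M2=-36/13−20/91·2982/253=-1356/253
back: M1=12/5−3/10·-1356/253=1014/253
M: M0=0, M1=1014/253, M2=-1356/253, M3=2982/253, M4=0
seg 0: a=4, c=M0/2=0, d=(M1−M0)/(6·2)=169/506, b=Δ0−h0·(2M0+M1)/6=-1097/253
seg 1: a=-2, c=M1/2=507/253, d=(M2−M1)/(6·3)=-395/759, b=Δ1−h1·(2M1+M2)/6=-83/253
seg 2: a=1, c=M2/2=-678/253, d=(M3−M2)/(6·2)=723/506, b=Δ2−h2·(2M2+M3)/6=-596/253
seg 3: a=-3, c=M3/2=1491/253, d=(M4−M3)/(6·1)=-497/253, b=Δ3−h3·(2M3+M4)/6=1030/253
t_q=13/2 → seg 2, τ=3/2; S=1+-596/253·τ+-678/253·τ²+723/506·τ³=-15143/4048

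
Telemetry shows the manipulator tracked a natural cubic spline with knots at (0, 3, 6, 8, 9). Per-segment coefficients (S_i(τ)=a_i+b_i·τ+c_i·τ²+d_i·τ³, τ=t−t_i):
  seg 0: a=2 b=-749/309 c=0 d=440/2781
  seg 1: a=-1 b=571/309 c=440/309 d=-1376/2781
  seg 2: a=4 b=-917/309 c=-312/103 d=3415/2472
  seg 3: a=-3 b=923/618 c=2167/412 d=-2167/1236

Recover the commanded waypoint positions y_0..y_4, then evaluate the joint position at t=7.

y_0=2 y_1=-1 y_2=4 y_3=-3 y_4=2
S(7) = -507/824

y_0 = S_0(0) = a_0 = 2
y_1 = S_1(0) = a_1 = -1
y_2 = S_2(0) = a_2 = 4
y_3 = S_3(0) = a_3 = -3
y_4 = S_3(1) = 2
t_q=7 is in segment 2 (τ=1); S_2(τ)=-507/824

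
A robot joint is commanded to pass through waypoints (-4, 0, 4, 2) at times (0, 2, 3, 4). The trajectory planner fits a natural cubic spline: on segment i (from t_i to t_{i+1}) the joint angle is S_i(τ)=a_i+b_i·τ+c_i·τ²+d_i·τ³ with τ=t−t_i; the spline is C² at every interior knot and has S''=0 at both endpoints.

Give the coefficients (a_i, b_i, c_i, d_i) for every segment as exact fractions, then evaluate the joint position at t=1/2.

  seg 0: a=-4 b=18/23 c=0 d=7/23
  seg 1: a=0 b=102/23 c=42/23 d=-52/23
  seg 2: a=4 b=30/23 c=-114/23 d=38/23
S(1/2) = -657/184

Δ: Δ0=2, Δ1=4, Δ2=-2
row 1: diag=6, rhs=12; c'=1/6, d'=2
row 2: denom=4−1·1/6=23/6; d'=(-36−1·2)/(23/6)=-228/23
back: M2=-228/23
back: M1=2−1/6·-228/23=84/23
M: M0=0, M1=84/23, M2=-228/23, M3=0
seg 0: a=-4, c=M0/2=0, d=(M1−M0)/(6·2)=7/23, b=Δ0−h0·(2M0+M1)/6=18/23
seg 1: a=0, c=M1/2=42/23, d=(M2−M1)/(6·1)=-52/23, b=Δ1−h1·(2M1+M2)/6=102/23
seg 2: a=4, c=M2/2=-114/23, d=(M3−M2)/(6·1)=38/23, b=Δ2−h2·(2M2+M3)/6=30/23
t_q=1/2 → seg 0, τ=1/2; S=-4+18/23·τ+0·τ²+7/23·τ³=-657/184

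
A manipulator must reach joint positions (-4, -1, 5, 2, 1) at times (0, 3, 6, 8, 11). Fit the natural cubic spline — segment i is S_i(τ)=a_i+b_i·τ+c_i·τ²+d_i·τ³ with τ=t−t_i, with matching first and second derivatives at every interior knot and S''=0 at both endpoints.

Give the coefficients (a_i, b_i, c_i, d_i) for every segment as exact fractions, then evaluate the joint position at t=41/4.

Δ: Δ0=1, Δ1=2, Δ2=-3/2, Δ3=-1/3
row 1: diag=12, rhs=6; c'=1/4, d'=1/2
row 2: denom=10−3·1/4=37/4; d'=(-21−3·1/2)/(37/4)=-90/37
row 3: denom=10−2·8/37=354/37; d'=(7−2·-90/37)/(354/37)=439/354
back: M3=439/354
back: M2=-90/37−8/37·439/354=-478/177
back: M1=1/2−1/4·-478/177=208/177
M: M0=0, M1=208/177, M2=-478/177, M3=439/354, M4=0
seg 0: a=-4, c=M0/2=0, d=(M1−M0)/(6·3)=104/1593, b=Δ0−h0·(2M0+M1)/6=73/177
seg 1: a=-1, c=M1/2=104/177, d=(M2−M1)/(6·3)=-343/1593, b=Δ1−h1·(2M1+M2)/6=385/177
seg 2: a=5, c=M2/2=-239/177, d=(M3−M2)/(6·2)=155/472, b=Δ2−h2·(2M2+M3)/6=-20/177
seg 3: a=2, c=M3/2=439/708, d=(M4−M3)/(6·3)=-439/6372, b=Δ3−h3·(2M3+M4)/6=-557/354
t_q=41/4 → seg 3, τ=9/4; S=2+-557/354·τ+439/708·τ²+-439/6372·τ³=12295/15104

  seg 0: a=-4 b=73/177 c=0 d=104/1593
  seg 1: a=-1 b=385/177 c=104/177 d=-343/1593
  seg 2: a=5 b=-20/177 c=-239/177 d=155/472
  seg 3: a=2 b=-557/354 c=439/708 d=-439/6372
S(41/4) = 12295/15104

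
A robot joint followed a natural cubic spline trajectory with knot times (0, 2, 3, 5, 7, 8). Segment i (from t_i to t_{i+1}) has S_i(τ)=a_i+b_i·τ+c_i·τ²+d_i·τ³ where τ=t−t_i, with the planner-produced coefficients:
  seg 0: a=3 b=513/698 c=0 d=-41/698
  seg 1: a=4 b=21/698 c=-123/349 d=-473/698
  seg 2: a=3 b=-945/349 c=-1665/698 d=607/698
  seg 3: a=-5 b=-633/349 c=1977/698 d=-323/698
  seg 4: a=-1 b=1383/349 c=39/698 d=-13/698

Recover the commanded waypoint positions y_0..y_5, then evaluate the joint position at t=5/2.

y_0 = S_0(0) = a_0 = 3
y_1 = S_1(0) = a_1 = 4
y_2 = S_2(0) = a_2 = 3
y_3 = S_3(0) = a_3 = -5
y_4 = S_4(0) = a_4 = -1
y_5 = S_4(1) = 3
t_q=5/2 is in segment 1 (τ=1/2); S_1(τ)=21455/5584

y_0=3 y_1=4 y_2=3 y_3=-5 y_4=-1 y_5=3
S(5/2) = 21455/5584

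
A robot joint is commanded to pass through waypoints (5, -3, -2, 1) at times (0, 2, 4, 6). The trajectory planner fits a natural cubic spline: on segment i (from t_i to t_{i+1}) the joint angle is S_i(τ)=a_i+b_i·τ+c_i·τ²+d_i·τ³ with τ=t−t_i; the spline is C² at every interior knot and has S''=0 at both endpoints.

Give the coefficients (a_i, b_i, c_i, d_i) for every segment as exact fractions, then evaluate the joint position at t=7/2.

  seg 0: a=5 b=-77/15 c=0 d=17/60
  seg 1: a=-3 b=-26/15 c=17/10 d=-7/24
  seg 2: a=-2 b=47/30 c=-1/20 d=1/120
S(7/2) = -883/320

Δ: Δ0=-4, Δ1=1/2, Δ2=3/2
row 1: diag=8, rhs=27; c'=1/4, d'=27/8
row 2: denom=8−2·1/4=15/2; d'=(6−2·27/8)/(15/2)=-1/10
back: M2=-1/10
back: M1=27/8−1/4·-1/10=17/5
M: M0=0, M1=17/5, M2=-1/10, M3=0
seg 0: a=5, c=M0/2=0, d=(M1−M0)/(6·2)=17/60, b=Δ0−h0·(2M0+M1)/6=-77/15
seg 1: a=-3, c=M1/2=17/10, d=(M2−M1)/(6·2)=-7/24, b=Δ1−h1·(2M1+M2)/6=-26/15
seg 2: a=-2, c=M2/2=-1/20, d=(M3−M2)/(6·2)=1/120, b=Δ2−h2·(2M2+M3)/6=47/30
t_q=7/2 → seg 1, τ=3/2; S=-3+-26/15·τ+17/10·τ²+-7/24·τ³=-883/320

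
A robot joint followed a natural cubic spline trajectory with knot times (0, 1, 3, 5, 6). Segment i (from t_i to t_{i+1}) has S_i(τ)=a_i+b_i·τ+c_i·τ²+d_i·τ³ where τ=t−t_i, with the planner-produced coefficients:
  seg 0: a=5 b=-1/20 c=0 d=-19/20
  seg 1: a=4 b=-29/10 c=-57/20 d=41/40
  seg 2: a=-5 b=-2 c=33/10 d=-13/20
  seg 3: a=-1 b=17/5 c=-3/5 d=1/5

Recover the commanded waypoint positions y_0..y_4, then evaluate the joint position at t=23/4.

y_0 = S_0(0) = a_0 = 5
y_1 = S_1(0) = a_1 = 4
y_2 = S_2(0) = a_2 = -5
y_3 = S_3(0) = a_3 = -1
y_4 = S_3(1) = 2
t_q=23/4 is in segment 3 (τ=3/4); S_3(τ)=83/64

y_0=5 y_1=4 y_2=-5 y_3=-1 y_4=2
S(23/4) = 83/64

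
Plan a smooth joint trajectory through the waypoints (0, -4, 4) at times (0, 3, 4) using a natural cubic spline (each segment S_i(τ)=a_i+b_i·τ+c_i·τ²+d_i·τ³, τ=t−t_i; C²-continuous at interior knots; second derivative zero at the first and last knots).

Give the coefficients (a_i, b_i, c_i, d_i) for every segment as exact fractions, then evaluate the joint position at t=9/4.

  seg 0: a=0 b=-29/6 c=0 d=7/18
  seg 1: a=-4 b=17/3 c=7/2 d=-7/6
S(9/4) = -825/128

Δ: Δ0=-4/3, Δ1=8
row 1: diag=8, rhs=56; c'=1/8, d'=7
back: M1=7
M: M0=0, M1=7, M2=0
seg 0: a=0, c=M0/2=0, d=(M1−M0)/(6·3)=7/18, b=Δ0−h0·(2M0+M1)/6=-29/6
seg 1: a=-4, c=M1/2=7/2, d=(M2−M1)/(6·1)=-7/6, b=Δ1−h1·(2M1+M2)/6=17/3
t_q=9/4 → seg 0, τ=9/4; S=0+-29/6·τ+0·τ²+7/18·τ³=-825/128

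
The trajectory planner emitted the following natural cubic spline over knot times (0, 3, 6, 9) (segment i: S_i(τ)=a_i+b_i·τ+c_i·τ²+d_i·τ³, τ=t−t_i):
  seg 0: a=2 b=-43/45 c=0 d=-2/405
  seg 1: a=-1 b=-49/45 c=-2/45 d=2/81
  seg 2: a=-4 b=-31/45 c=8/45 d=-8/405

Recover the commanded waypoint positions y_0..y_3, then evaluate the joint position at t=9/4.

y_0 = S_0(0) = a_0 = 2
y_1 = S_1(0) = a_1 = -1
y_2 = S_2(0) = a_2 = -4
y_3 = S_2(3) = -5
t_q=9/4 is in segment 0 (τ=9/4); S_0(τ)=-33/160

y_0=2 y_1=-1 y_2=-4 y_3=-5
S(9/4) = -33/160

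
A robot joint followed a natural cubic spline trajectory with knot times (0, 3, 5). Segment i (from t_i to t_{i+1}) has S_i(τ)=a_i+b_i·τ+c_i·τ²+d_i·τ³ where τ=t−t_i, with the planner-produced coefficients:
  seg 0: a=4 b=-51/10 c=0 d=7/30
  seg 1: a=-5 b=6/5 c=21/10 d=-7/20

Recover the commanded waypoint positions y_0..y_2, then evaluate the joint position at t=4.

y_0 = S_0(0) = a_0 = 4
y_1 = S_1(0) = a_1 = -5
y_2 = S_1(2) = 3
t_q=4 is in segment 1 (τ=1); S_1(τ)=-41/20

y_0=4 y_1=-5 y_2=3
S(4) = -41/20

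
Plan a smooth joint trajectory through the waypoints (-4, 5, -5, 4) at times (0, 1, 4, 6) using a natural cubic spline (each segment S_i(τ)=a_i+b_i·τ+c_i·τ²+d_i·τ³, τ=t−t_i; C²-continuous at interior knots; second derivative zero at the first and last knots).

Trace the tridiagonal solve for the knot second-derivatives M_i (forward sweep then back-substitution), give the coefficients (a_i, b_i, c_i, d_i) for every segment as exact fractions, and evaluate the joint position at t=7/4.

Δ: Δ0=9, Δ1=-10/3, Δ2=9/2
row 1: diag=8, rhs=-74; c'=3/8, d'=-37/4
row 2: denom=10−3·3/8=71/8; d'=(47−3·-37/4)/(71/8)=598/71
back: M2=598/71
back: M1=-37/4−3/8·598/71=-881/71
M: M0=0, M1=-881/71, M2=598/71, M3=0
seg 0: a=-4, c=M0/2=0, d=(M1−M0)/(6·1)=-881/426, b=Δ0−h0·(2M0+M1)/6=4715/426
seg 1: a=5, c=M1/2=-881/142, d=(M2−M1)/(6·3)=493/426, b=Δ1−h1·(2M1+M2)/6=1036/213
seg 2: a=-5, c=M2/2=299/71, d=(M3−M2)/(6·2)=-299/426, b=Δ2−h2·(2M2+M3)/6=-475/426
t_q=7/4 → seg 1, τ=3/4; S=5+1036/213·τ+-881/142·τ²+493/426·τ³=51313/9088

  seg 0: a=-4 b=4715/426 c=0 d=-881/426
  seg 1: a=5 b=1036/213 c=-881/142 d=493/426
  seg 2: a=-5 b=-475/426 c=299/71 d=-299/426
S(7/4) = 51313/9088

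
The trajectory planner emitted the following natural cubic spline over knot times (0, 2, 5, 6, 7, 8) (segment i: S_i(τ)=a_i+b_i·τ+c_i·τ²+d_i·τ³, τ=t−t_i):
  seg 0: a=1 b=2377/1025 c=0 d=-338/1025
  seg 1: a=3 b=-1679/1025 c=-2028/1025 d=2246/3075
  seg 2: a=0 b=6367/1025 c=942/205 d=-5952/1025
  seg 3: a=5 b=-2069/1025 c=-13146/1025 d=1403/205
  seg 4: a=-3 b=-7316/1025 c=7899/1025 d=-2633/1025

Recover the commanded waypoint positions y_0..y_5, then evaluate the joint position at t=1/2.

y_0 = S_0(0) = a_0 = 1
y_1 = S_1(0) = a_1 = 3
y_2 = S_2(0) = a_2 = 0
y_3 = S_3(0) = a_3 = 5
y_4 = S_4(0) = a_4 = -3
y_5 = S_4(1) = -5
t_q=1/2 is in segment 0 (τ=1/2); S_0(τ)=1737/820

y_0=1 y_1=3 y_2=0 y_3=5 y_4=-3 y_5=-5
S(1/2) = 1737/820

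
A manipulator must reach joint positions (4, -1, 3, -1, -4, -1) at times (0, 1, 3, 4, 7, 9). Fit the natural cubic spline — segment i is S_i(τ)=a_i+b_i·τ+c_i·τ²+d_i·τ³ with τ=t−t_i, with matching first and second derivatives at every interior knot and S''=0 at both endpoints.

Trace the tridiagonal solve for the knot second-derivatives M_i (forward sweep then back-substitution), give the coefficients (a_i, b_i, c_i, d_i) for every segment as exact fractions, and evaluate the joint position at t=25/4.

Δ: Δ0=-5, Δ1=2, Δ2=-4, Δ3=-1, Δ4=3/2
row 1: diag=6, rhs=42; c'=1/3, d'=7
row 2: denom=6−2·1/3=16/3; d'=(-36−2·7)/(16/3)=-75/8
row 3: denom=8−1·3/16=125/16; d'=(18−1·-75/8)/(125/16)=438/125
row 4: denom=10−3·48/125=1106/125; d'=(15−3·438/125)/(1106/125)=561/1106
back: M4=561/1106
back: M3=438/125−48/125·561/1106=1830/553
back: M2=-75/8−3/16·1830/553=-11055/1106
back: M1=7−1/3·-11055/1106=11427/1106
M: M0=0, M1=11427/1106, M2=-11055/1106, M3=1830/553, M4=561/1106, M5=0
seg 0: a=4, c=M0/2=0, d=(M1−M0)/(6·1)=3809/2212, b=Δ0−h0·(2M0+M1)/6=-14869/2212
seg 1: a=-1, c=M1/2=11427/2212, d=(M2−M1)/(6·2)=-3747/2212, b=Δ1−h1·(2M1+M2)/6=-1721/1106
seg 2: a=3, c=M2/2=-11055/2212, d=(M3−M2)/(6·1)=4905/2212, b=Δ2−h2·(2M2+M3)/6=-1349/1106
seg 3: a=-1, c=M3/2=915/553, d=(M4−M3)/(6·3)=-1033/6636, b=Δ3−h3·(2M3+M4)/6=-10093/2212
seg 4: a=-4, c=M4/2=561/2212, d=(M5−M4)/(6·2)=-187/4424, b=Δ4−h4·(2M4+M5)/6=1285/1106
t_q=25/4 → seg 3, τ=9/4; S=-1+-10093/2212·τ+915/553·τ²+-1033/6636·τ³=-660139/141568

  seg 0: a=4 b=-14869/2212 c=0 d=3809/2212
  seg 1: a=-1 b=-1721/1106 c=11427/2212 d=-3747/2212
  seg 2: a=3 b=-1349/1106 c=-11055/2212 d=4905/2212
  seg 3: a=-1 b=-10093/2212 c=915/553 d=-1033/6636
  seg 4: a=-4 b=1285/1106 c=561/2212 d=-187/4424
S(25/4) = -660139/141568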